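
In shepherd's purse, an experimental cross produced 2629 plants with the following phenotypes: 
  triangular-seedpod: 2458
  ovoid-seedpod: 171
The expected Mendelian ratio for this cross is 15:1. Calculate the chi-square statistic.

0.290

Under the 15:1 hypothesis (Σ ratio = 16, N = 2629):
  triangular-seedpod: 2629 × 15/16 = 2464.6875
  ovoid-seedpod: 2629 × 1/16 = 164.3125
χ² = Σ (O − E)² / E
  triangular-seedpod: (2458 − 2464.6875)² / 2464.6875 = 0.0181
  ovoid-seedpod: (171 − 164.3125)² / 164.3125 = 0.2722
χ² = 0.0181 + 0.2722 = 0.2903 ≈ 0.290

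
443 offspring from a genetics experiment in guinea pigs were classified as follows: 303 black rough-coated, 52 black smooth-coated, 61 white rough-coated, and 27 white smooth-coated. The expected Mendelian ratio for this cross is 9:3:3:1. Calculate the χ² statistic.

Under the 9:3:3:1 hypothesis (Σ ratio = 16, N = 443):
  black rough-coated: 443 × 9/16 = 249.1875
  black smooth-coated: 443 × 3/16 = 83.0625
  white rough-coated: 443 × 3/16 = 83.0625
  white smooth-coated: 443 × 1/16 = 27.6875
χ² = Σ (O − E)² / E
  black rough-coated: (303 − 249.1875)² / 249.1875 = 11.6209
  black smooth-coated: (52 − 83.0625)² / 83.0625 = 11.6163
  white rough-coated: (61 − 83.0625)² / 83.0625 = 5.8601
  white smooth-coated: (27 − 27.6875)² / 27.6875 = 0.0171
χ² = 11.6209 + 11.6163 + 5.8601 + 0.0171 = 29.1144 ≈ 29.114

29.114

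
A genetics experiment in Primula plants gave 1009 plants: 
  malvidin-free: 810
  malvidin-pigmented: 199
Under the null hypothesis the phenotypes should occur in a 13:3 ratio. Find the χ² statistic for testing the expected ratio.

Expected counts for N = 1009 under a 13:3 ratio (total parts = 16):
  malvidin-free: 1009 × 13/16 = 819.8125
  malvidin-pigmented: 1009 × 3/16 = 189.1875
χ² = Σ (O − E)² / E
  malvidin-free: (810 − 819.8125)² / 819.8125 = 0.1174
  malvidin-pigmented: (199 − 189.1875)² / 189.1875 = 0.5089
χ² = 0.1174 + 0.5089 = 0.6263 ≈ 0.626

0.626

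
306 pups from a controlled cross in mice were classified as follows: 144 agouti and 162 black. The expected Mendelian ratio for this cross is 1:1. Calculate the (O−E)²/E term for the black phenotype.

0.529

The 1:1 ratio has 2 parts, so with N = 306 the expected counts are:
  agouti: 306 × 1/2 = 153
  black: 306 × 1/2 = 153
Contribution of black: (162 − 153)² / 153 = 0.5294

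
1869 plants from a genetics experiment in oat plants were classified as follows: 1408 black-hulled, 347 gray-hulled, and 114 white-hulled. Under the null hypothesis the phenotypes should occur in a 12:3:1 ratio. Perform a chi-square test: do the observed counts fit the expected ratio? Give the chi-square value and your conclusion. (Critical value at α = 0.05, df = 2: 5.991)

The 12:3:1 ratio has 16 parts, so with N = 1869 the expected counts are:
  black-hulled: 1869 × 12/16 = 1401.75
  gray-hulled: 1869 × 3/16 = 350.4375
  white-hulled: 1869 × 1/16 = 116.8125
χ² = Σ (O − E)² / E
  black-hulled: (1408 − 1401.75)² / 1401.75 = 0.0279
  gray-hulled: (347 − 350.4375)² / 350.4375 = 0.0337
  white-hulled: (114 − 116.8125)² / 116.8125 = 0.0677
χ² = 0.0279 + 0.0337 + 0.0677 = 0.1293 ≈ 0.129
Degrees of freedom = 3 − 1 = 2; critical value at α = 0.05 is 5.991.
Since 0.129 < 5.991, we fail to reject the null hypothesis — the data are consistent with the 12:3:1 ratio.

0.129; consistent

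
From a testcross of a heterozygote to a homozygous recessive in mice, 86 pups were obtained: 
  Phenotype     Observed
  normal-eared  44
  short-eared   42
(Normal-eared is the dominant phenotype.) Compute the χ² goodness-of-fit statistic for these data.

0.047

A testcross of a heterozygote (Aa × aa) gives a 1:1 phenotypic ratio.
The 1:1 ratio has 2 parts, so with N = 86 the expected counts are:
  normal-eared: 86 × 1/2 = 43
  short-eared: 86 × 1/2 = 43
χ² = Σ (O − E)² / E
  normal-eared: (44 − 43)² / 43 = 0.0233
  short-eared: (42 − 43)² / 43 = 0.0233
χ² = 0.0233 + 0.0233 = 0.0466 ≈ 0.047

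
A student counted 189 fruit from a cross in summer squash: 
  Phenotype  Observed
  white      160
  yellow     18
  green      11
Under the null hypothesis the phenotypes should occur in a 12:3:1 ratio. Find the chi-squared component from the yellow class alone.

The 12:3:1 ratio has 16 parts, so with N = 189 the expected counts are:
  white: 189 × 12/16 = 141.75
  yellow: 189 × 3/16 = 35.4375
  green: 189 × 1/16 = 11.8125
Contribution of yellow: (18 − 35.4375)² / 35.4375 = 8.5804

8.580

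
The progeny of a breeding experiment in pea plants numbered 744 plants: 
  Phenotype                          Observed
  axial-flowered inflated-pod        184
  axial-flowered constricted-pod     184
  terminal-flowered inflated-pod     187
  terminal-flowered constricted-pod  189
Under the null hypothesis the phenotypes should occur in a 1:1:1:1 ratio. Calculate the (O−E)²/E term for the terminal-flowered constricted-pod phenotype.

Total ratio parts = 4. Expected numbers out of 744:
  axial-flowered inflated-pod: 744 × 1/4 = 186
  axial-flowered constricted-pod: 744 × 1/4 = 186
  terminal-flowered inflated-pod: 744 × 1/4 = 186
  terminal-flowered constricted-pod: 744 × 1/4 = 186
Contribution of terminal-flowered constricted-pod: (189 − 186)² / 186 = 0.0484

0.048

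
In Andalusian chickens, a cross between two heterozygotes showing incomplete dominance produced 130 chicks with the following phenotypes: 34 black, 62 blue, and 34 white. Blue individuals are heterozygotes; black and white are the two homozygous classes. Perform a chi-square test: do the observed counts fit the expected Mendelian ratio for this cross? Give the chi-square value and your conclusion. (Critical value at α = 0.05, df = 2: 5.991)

With incomplete dominance, a heterozygote × heterozygote cross gives a 1:2:1 phenotypic ratio.
The 1:2:1 ratio has 4 parts, so with N = 130 the expected counts are:
  black: 130 × 1/4 = 32.5
  blue: 130 × 2/4 = 65
  white: 130 × 1/4 = 32.5
χ² = Σ (O − E)² / E
  black: (34 − 32.5)² / 32.5 = 0.0692
  blue: (62 − 65)² / 65 = 0.1385
  white: (34 − 32.5)² / 32.5 = 0.0692
χ² = 0.0692 + 0.1385 + 0.0692 = 0.2769 ≈ 0.277
Degrees of freedom = 3 − 1 = 2; critical value at α = 0.05 is 5.991.
Since 0.277 < 5.991, we fail to reject the null hypothesis — the data are consistent with the 1:2:1 ratio.

0.277; consistent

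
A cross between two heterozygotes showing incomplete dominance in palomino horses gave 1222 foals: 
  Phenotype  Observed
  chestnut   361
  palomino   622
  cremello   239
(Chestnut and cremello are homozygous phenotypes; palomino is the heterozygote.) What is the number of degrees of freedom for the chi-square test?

2

With incomplete dominance, a heterozygote × heterozygote cross gives a 1:2:1 phenotypic ratio.
A goodness-of-fit test with 3 phenotype classes has df = 3 − 1 = 2.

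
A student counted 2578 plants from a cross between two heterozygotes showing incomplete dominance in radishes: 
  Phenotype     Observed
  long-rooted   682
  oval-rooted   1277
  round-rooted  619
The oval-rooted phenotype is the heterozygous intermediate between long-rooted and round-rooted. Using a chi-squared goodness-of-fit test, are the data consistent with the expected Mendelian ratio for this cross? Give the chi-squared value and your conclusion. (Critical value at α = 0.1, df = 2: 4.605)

3.303; consistent

With incomplete dominance, a heterozygote × heterozygote cross gives a 1:2:1 phenotypic ratio.
Under the 1:2:1 hypothesis (Σ ratio = 4, N = 2578):
  long-rooted: 2578 × 1/4 = 644.5
  oval-rooted: 2578 × 2/4 = 1289
  round-rooted: 2578 × 1/4 = 644.5
χ² = Σ (O − E)² / E
  long-rooted: (682 − 644.5)² / 644.5 = 2.1819
  oval-rooted: (1277 − 1289)² / 1289 = 0.1117
  round-rooted: (619 − 644.5)² / 644.5 = 1.0089
χ² = 2.1819 + 0.1117 + 1.0089 = 3.3025 ≈ 3.303
Degrees of freedom = 3 − 1 = 2; critical value at α = 0.1 is 4.605.
Since 3.303 < 4.605, we fail to reject the null hypothesis — the data are consistent with the 1:2:1 ratio.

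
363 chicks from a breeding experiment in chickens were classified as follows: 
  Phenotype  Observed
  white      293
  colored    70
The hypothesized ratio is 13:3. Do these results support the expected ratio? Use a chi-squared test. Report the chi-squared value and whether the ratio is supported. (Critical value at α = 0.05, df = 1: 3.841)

Total ratio parts = 16. Expected numbers out of 363:
  white: 363 × 13/16 = 294.9375
  colored: 363 × 3/16 = 68.0625
χ² = Σ (O − E)² / E
  white: (293 − 294.9375)² / 294.9375 = 0.0127
  colored: (70 − 68.0625)² / 68.0625 = 0.0552
χ² = 0.0127 + 0.0552 = 0.0679 ≈ 0.068
Degrees of freedom = 2 − 1 = 1; critical value at α = 0.05 is 3.841.
Since 0.068 < 3.841, we fail to reject the null hypothesis — the data are consistent with the 13:3 ratio.

0.068; consistent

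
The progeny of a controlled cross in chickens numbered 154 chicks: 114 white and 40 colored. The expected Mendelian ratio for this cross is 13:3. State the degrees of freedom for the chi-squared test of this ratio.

A goodness-of-fit test with 2 phenotype classes has df = 2 − 1 = 1.

1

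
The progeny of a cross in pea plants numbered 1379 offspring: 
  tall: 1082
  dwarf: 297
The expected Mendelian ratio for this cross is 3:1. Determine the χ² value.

8.818

The 3:1 ratio has 4 parts, so with N = 1379 the expected counts are:
  tall: 1379 × 3/4 = 1034.25
  dwarf: 1379 × 1/4 = 344.75
χ² = Σ (O − E)² / E
  tall: (1082 − 1034.25)² / 1034.25 = 2.2046
  dwarf: (297 − 344.75)² / 344.75 = 6.6137
χ² = 2.2046 + 6.6137 = 8.8183 ≈ 8.818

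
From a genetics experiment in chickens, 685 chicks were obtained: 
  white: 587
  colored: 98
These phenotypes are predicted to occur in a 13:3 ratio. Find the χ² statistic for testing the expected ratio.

Total ratio parts = 16. Expected numbers out of 685:
  white: 685 × 13/16 = 556.5625
  colored: 685 × 3/16 = 128.4375
χ² = Σ (O − E)² / E
  white: (587 − 556.5625)² / 556.5625 = 1.6646
  colored: (98 − 128.4375)² / 128.4375 = 7.2132
χ² = 1.6646 + 7.2132 = 8.8778 ≈ 8.878

8.878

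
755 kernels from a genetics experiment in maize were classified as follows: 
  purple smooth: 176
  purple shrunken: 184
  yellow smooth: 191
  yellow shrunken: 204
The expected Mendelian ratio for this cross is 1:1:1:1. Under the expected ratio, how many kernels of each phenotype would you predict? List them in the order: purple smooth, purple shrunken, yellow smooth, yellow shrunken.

188.75, 188.75, 188.75, 188.75

Total ratio parts = 4. Expected numbers out of 755:
  purple smooth: 755 × 1/4 = 188.75
  purple shrunken: 755 × 1/4 = 188.75
  yellow smooth: 755 × 1/4 = 188.75
  yellow shrunken: 755 × 1/4 = 188.75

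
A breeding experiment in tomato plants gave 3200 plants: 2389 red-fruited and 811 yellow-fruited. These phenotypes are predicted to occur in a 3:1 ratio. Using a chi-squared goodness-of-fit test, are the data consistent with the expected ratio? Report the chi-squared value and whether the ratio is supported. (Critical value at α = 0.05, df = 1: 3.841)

Total ratio parts = 4. Expected numbers out of 3200:
  red-fruited: 3200 × 3/4 = 2400
  yellow-fruited: 3200 × 1/4 = 800
χ² = Σ (O − E)² / E
  red-fruited: (2389 − 2400)² / 2400 = 0.0504
  yellow-fruited: (811 − 800)² / 800 = 0.1512
χ² = 0.0504 + 0.1512 = 0.2016 ≈ 0.202
Degrees of freedom = 2 − 1 = 1; critical value at α = 0.05 is 3.841.
Since 0.202 < 3.841, we fail to reject the null hypothesis — the data are consistent with the 3:1 ratio.

0.202; consistent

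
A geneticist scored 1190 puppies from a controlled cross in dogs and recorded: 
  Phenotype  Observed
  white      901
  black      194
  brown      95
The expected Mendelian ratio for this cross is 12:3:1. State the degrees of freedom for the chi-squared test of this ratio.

2

A goodness-of-fit test with 3 phenotype classes has df = 3 − 1 = 2.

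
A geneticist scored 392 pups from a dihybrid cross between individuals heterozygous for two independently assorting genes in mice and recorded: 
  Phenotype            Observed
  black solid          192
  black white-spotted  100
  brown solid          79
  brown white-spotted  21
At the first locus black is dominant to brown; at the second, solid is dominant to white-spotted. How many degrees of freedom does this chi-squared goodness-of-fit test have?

3

A dihybrid F₂ with independent assortment and complete dominance at both loci gives a 9:3:3:1 phenotypic ratio.
A goodness-of-fit test with 4 phenotype classes has df = 4 − 1 = 3.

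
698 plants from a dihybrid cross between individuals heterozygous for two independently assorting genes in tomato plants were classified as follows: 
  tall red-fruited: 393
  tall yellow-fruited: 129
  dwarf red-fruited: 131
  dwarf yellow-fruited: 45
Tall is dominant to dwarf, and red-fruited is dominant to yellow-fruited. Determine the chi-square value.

A dihybrid F₂ with independent assortment and complete dominance at both loci gives a 9:3:3:1 phenotypic ratio.
Under the 9:3:3:1 hypothesis (Σ ratio = 16, N = 698):
  tall red-fruited: 698 × 9/16 = 392.625
  tall yellow-fruited: 698 × 3/16 = 130.875
  dwarf red-fruited: 698 × 3/16 = 130.875
  dwarf yellow-fruited: 698 × 1/16 = 43.625
χ² = Σ (O − E)² / E
  tall red-fruited: (393 − 392.625)² / 392.625 = 0.0004
  tall yellow-fruited: (129 − 130.875)² / 130.875 = 0.0269
  dwarf red-fruited: (131 − 130.875)² / 130.875 = 0.0001
  dwarf yellow-fruited: (45 − 43.625)² / 43.625 = 0.0433
χ² = 0.0004 + 0.0269 + 0.0001 + 0.0433 = 0.0707 ≈ 0.071

0.071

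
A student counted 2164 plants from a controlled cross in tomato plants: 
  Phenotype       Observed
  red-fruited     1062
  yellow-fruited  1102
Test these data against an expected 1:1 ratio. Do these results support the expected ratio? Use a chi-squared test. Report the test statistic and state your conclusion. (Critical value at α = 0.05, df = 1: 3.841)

The 1:1 ratio has 2 parts, so with N = 2164 the expected counts are:
  red-fruited: 2164 × 1/2 = 1082
  yellow-fruited: 2164 × 1/2 = 1082
χ² = Σ (O − E)² / E
  red-fruited: (1062 − 1082)² / 1082 = 0.3697
  yellow-fruited: (1102 − 1082)² / 1082 = 0.3697
χ² = 0.3697 + 0.3697 = 0.7394 ≈ 0.739
Degrees of freedom = 2 − 1 = 1; critical value at α = 0.05 is 3.841.
Since 0.739 < 3.841, we fail to reject the null hypothesis — the data are consistent with the 1:1 ratio.

0.739; consistent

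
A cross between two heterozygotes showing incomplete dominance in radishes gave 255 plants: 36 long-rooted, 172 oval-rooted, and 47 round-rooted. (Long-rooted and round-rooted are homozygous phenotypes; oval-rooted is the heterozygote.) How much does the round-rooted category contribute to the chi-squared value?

With incomplete dominance, a heterozygote × heterozygote cross gives a 1:2:1 phenotypic ratio.
Expected counts for N = 255 under a 1:2:1 ratio (total parts = 4):
  long-rooted: 255 × 1/4 = 63.75
  oval-rooted: 255 × 2/4 = 127.5
  round-rooted: 255 × 1/4 = 63.75
Contribution of round-rooted: (47 − 63.75)² / 63.75 = 4.4010

4.401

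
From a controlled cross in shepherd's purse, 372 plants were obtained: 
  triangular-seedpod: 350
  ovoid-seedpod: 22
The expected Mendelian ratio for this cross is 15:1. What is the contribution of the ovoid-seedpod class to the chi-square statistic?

Expected counts for N = 372 under a 15:1 ratio (total parts = 16):
  triangular-seedpod: 372 × 15/16 = 348.75
  ovoid-seedpod: 372 × 1/16 = 23.25
Contribution of ovoid-seedpod: (22 − 23.25)² / 23.25 = 0.0672

0.067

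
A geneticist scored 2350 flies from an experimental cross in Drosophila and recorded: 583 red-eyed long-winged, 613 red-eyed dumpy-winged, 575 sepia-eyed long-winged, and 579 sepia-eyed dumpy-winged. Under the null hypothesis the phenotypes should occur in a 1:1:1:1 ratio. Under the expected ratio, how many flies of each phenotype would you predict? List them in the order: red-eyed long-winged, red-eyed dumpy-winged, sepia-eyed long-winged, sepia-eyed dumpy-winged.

587.5, 587.5, 587.5, 587.5

The 1:1:1:1 ratio has 4 parts, so with N = 2350 the expected counts are:
  red-eyed long-winged: 2350 × 1/4 = 587.5
  red-eyed dumpy-winged: 2350 × 1/4 = 587.5
  sepia-eyed long-winged: 2350 × 1/4 = 587.5
  sepia-eyed dumpy-winged: 2350 × 1/4 = 587.5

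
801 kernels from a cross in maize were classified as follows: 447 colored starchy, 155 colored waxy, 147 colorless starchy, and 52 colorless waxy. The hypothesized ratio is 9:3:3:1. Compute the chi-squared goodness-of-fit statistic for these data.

0.325

The 9:3:3:1 ratio has 16 parts, so with N = 801 the expected counts are:
  colored starchy: 801 × 9/16 = 450.5625
  colored waxy: 801 × 3/16 = 150.1875
  colorless starchy: 801 × 3/16 = 150.1875
  colorless waxy: 801 × 1/16 = 50.0625
χ² = Σ (O − E)² / E
  colored starchy: (447 − 450.5625)² / 450.5625 = 0.0282
  colored waxy: (155 − 150.1875)² / 150.1875 = 0.1542
  colorless starchy: (147 − 150.1875)² / 150.1875 = 0.0676
  colorless waxy: (52 − 50.0625)² / 50.0625 = 0.0750
χ² = 0.0282 + 0.1542 + 0.0676 + 0.0750 = 0.325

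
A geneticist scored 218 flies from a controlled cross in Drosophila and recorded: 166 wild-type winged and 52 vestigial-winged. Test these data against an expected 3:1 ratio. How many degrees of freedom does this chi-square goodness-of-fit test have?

A goodness-of-fit test with 2 phenotype classes has df = 2 − 1 = 1.

1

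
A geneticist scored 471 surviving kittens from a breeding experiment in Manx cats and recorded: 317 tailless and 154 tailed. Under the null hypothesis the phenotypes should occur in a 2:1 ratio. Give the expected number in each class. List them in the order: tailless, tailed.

314, 157

The 2:1 ratio has 3 parts, so with N = 471 the expected counts are:
  tailless: 471 × 2/3 = 314
  tailed: 471 × 1/3 = 157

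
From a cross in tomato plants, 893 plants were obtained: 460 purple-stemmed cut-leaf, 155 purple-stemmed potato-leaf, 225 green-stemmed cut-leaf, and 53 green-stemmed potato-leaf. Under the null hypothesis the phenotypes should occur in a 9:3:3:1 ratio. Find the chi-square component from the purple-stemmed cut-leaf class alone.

3.564

The 9:3:3:1 ratio has 16 parts, so with N = 893 the expected counts are:
  purple-stemmed cut-leaf: 893 × 9/16 = 502.3125
  purple-stemmed potato-leaf: 893 × 3/16 = 167.4375
  green-stemmed cut-leaf: 893 × 3/16 = 167.4375
  green-stemmed potato-leaf: 893 × 1/16 = 55.8125
Contribution of purple-stemmed cut-leaf: (460 − 502.3125)² / 502.3125 = 3.5642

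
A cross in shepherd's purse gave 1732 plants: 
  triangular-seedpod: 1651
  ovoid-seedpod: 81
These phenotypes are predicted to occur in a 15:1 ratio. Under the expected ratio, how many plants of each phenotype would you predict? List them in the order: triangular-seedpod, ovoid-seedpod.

1623.75, 108.25

Total ratio parts = 16. Expected numbers out of 1732:
  triangular-seedpod: 1732 × 15/16 = 1623.75
  ovoid-seedpod: 1732 × 1/16 = 108.25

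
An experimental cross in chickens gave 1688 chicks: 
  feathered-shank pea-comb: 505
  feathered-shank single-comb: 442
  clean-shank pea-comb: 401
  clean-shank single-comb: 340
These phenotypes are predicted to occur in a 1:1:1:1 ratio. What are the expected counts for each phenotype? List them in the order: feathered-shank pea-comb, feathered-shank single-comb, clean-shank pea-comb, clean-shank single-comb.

422, 422, 422, 422

The 1:1:1:1 ratio has 4 parts, so with N = 1688 the expected counts are:
  feathered-shank pea-comb: 1688 × 1/4 = 422
  feathered-shank single-comb: 1688 × 1/4 = 422
  clean-shank pea-comb: 1688 × 1/4 = 422
  clean-shank single-comb: 1688 × 1/4 = 422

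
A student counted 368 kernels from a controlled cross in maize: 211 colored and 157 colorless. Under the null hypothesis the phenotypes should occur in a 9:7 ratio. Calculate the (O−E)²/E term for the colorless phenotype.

0.099

Under the 9:7 hypothesis (Σ ratio = 16, N = 368):
  colored: 368 × 9/16 = 207
  colorless: 368 × 7/16 = 161
Contribution of colorless: (157 − 161)² / 161 = 0.0994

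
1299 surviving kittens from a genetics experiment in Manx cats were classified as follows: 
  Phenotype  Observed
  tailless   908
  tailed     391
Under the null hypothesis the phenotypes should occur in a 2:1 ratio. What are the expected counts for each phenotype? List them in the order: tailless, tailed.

The 2:1 ratio has 3 parts, so with N = 1299 the expected counts are:
  tailless: 1299 × 2/3 = 866
  tailed: 1299 × 1/3 = 433

866, 433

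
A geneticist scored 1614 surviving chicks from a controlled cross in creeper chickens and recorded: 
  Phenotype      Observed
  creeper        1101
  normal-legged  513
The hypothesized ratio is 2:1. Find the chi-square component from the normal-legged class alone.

1.162

Under the 2:1 hypothesis (Σ ratio = 3, N = 1614):
  creeper: 1614 × 2/3 = 1076
  normal-legged: 1614 × 1/3 = 538
Contribution of normal-legged: (513 − 538)² / 538 = 1.1617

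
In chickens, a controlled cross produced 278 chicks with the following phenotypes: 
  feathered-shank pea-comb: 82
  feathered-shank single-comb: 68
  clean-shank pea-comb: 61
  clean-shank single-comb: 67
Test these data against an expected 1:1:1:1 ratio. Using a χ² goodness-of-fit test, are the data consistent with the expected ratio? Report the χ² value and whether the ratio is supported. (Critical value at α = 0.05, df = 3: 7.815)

Total ratio parts = 4. Expected numbers out of 278:
  feathered-shank pea-comb: 278 × 1/4 = 69.5
  feathered-shank single-comb: 278 × 1/4 = 69.5
  clean-shank pea-comb: 278 × 1/4 = 69.5
  clean-shank single-comb: 278 × 1/4 = 69.5
χ² = Σ (O − E)² / E
  feathered-shank pea-comb: (82 − 69.5)² / 69.5 = 2.2482
  feathered-shank single-comb: (68 − 69.5)² / 69.5 = 0.0324
  clean-shank pea-comb: (61 − 69.5)² / 69.5 = 1.0396
  clean-shank single-comb: (67 − 69.5)² / 69.5 = 0.0899
χ² = 2.2482 + 0.0324 + 1.0396 + 0.0899 = 3.4101 ≈ 3.410
Degrees of freedom = 4 − 1 = 3; critical value at α = 0.05 is 7.815.
Since 3.410 < 7.815, we fail to reject the null hypothesis — the data are consistent with the 1:1:1:1 ratio.

3.410; consistent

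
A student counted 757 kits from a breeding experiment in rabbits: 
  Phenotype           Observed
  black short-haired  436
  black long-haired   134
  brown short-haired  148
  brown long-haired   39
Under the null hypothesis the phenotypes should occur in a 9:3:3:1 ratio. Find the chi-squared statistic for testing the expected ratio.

Under the 9:3:3:1 hypothesis (Σ ratio = 16, N = 757):
  black short-haired: 757 × 9/16 = 425.8125
  black long-haired: 757 × 3/16 = 141.9375
  brown short-haired: 757 × 3/16 = 141.9375
  brown long-haired: 757 × 1/16 = 47.3125
χ² = Σ (O − E)² / E
  black short-haired: (436 − 425.8125)² / 425.8125 = 0.2437
  black long-haired: (134 − 141.9375)² / 141.9375 = 0.4439
  brown short-haired: (148 − 141.9375)² / 141.9375 = 0.2589
  brown long-haired: (39 − 47.3125)² / 47.3125 = 1.4605
χ² = 0.2437 + 0.4439 + 0.2589 + 1.4605 = 2.407

2.407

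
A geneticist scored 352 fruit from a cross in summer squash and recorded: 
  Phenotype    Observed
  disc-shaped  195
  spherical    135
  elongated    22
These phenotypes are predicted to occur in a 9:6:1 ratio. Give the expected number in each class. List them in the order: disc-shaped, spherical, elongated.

198, 132, 22

Total ratio parts = 16. Expected numbers out of 352:
  disc-shaped: 352 × 9/16 = 198
  spherical: 352 × 6/16 = 132
  elongated: 352 × 1/16 = 22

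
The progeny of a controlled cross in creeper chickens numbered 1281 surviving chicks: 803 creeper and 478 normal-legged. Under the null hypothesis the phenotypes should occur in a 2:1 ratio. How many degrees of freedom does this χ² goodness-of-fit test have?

1

A goodness-of-fit test with 2 phenotype classes has df = 2 − 1 = 1.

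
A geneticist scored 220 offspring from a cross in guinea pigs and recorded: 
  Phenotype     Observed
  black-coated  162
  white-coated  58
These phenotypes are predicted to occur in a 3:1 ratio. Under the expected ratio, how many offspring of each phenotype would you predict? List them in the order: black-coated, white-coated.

Under the 3:1 hypothesis (Σ ratio = 4, N = 220):
  black-coated: 220 × 3/4 = 165
  white-coated: 220 × 1/4 = 55

165, 55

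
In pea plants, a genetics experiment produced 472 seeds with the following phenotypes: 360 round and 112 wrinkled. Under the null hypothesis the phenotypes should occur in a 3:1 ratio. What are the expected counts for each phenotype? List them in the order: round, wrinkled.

The 3:1 ratio has 4 parts, so with N = 472 the expected counts are:
  round: 472 × 3/4 = 354
  wrinkled: 472 × 1/4 = 118

354, 118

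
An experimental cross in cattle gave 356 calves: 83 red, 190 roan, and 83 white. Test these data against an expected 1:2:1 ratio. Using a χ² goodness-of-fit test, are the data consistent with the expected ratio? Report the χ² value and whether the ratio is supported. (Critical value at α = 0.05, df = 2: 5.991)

1.618; consistent

The 1:2:1 ratio has 4 parts, so with N = 356 the expected counts are:
  red: 356 × 1/4 = 89
  roan: 356 × 2/4 = 178
  white: 356 × 1/4 = 89
χ² = Σ (O − E)² / E
  red: (83 − 89)² / 89 = 0.4045
  roan: (190 − 178)² / 178 = 0.8090
  white: (83 − 89)² / 89 = 0.4045
χ² = 0.4045 + 0.8090 + 0.4045 = 1.618
Degrees of freedom = 3 − 1 = 2; critical value at α = 0.05 is 5.991.
Since 1.618 < 5.991, we fail to reject the null hypothesis — the data are consistent with the 1:2:1 ratio.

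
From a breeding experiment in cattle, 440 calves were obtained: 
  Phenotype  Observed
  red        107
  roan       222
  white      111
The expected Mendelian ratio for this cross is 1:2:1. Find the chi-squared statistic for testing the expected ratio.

0.109

The 1:2:1 ratio has 4 parts, so with N = 440 the expected counts are:
  red: 440 × 1/4 = 110
  roan: 440 × 2/4 = 220
  white: 440 × 1/4 = 110
χ² = Σ (O − E)² / E
  red: (107 − 110)² / 110 = 0.0818
  roan: (222 − 220)² / 220 = 0.0182
  white: (111 − 110)² / 110 = 0.0091
χ² = 0.0818 + 0.0182 + 0.0091 = 0.1091 ≈ 0.109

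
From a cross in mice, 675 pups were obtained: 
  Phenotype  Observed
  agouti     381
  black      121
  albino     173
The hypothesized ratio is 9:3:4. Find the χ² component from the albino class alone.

Total ratio parts = 16. Expected numbers out of 675:
  agouti: 675 × 9/16 = 379.6875
  black: 675 × 3/16 = 126.5625
  albino: 675 × 4/16 = 168.75
Contribution of albino: (173 − 168.75)² / 168.75 = 0.1070

0.107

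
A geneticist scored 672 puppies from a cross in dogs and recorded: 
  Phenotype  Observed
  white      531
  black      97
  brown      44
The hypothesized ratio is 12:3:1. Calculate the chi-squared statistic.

8.216

Total ratio parts = 16. Expected numbers out of 672:
  white: 672 × 12/16 = 504
  black: 672 × 3/16 = 126
  brown: 672 × 1/16 = 42
χ² = Σ (O − E)² / E
  white: (531 − 504)² / 504 = 1.4464
  black: (97 − 126)² / 126 = 6.6746
  brown: (44 − 42)² / 42 = 0.0952
χ² = 1.4464 + 6.6746 + 0.0952 = 8.2162 ≈ 8.216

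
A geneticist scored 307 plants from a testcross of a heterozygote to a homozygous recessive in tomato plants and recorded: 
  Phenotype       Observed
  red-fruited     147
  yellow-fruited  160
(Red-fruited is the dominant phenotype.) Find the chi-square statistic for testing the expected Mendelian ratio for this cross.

A testcross of a heterozygote (Aa × aa) gives a 1:1 phenotypic ratio.
Expected counts for N = 307 under a 1:1 ratio (total parts = 2):
  red-fruited: 307 × 1/2 = 153.5
  yellow-fruited: 307 × 1/2 = 153.5
χ² = Σ (O − E)² / E
  red-fruited: (147 − 153.5)² / 153.5 = 0.2752
  yellow-fruited: (160 − 153.5)² / 153.5 = 0.2752
χ² = 0.2752 + 0.2752 = 0.5504 ≈ 0.550

0.550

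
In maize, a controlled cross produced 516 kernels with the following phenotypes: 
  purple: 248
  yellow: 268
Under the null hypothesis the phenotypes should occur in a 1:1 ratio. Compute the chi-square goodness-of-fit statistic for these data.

Under the 1:1 hypothesis (Σ ratio = 2, N = 516):
  purple: 516 × 1/2 = 258
  yellow: 516 × 1/2 = 258
χ² = Σ (O − E)² / E
  purple: (248 − 258)² / 258 = 0.3876
  yellow: (268 − 258)² / 258 = 0.3876
χ² = 0.3876 + 0.3876 = 0.7752 ≈ 0.775

0.775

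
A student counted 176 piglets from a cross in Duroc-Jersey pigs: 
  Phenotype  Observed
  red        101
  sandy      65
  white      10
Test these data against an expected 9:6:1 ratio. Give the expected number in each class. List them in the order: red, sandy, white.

The 9:6:1 ratio has 16 parts, so with N = 176 the expected counts are:
  red: 176 × 9/16 = 99
  sandy: 176 × 6/16 = 66
  white: 176 × 1/16 = 11

99, 66, 11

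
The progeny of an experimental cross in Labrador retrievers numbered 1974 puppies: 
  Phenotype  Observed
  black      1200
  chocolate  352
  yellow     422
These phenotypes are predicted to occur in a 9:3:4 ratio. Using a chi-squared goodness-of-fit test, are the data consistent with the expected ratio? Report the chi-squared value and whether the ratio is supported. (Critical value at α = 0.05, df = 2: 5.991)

18.481; not consistent

Total ratio parts = 16. Expected numbers out of 1974:
  black: 1974 × 9/16 = 1110.375
  chocolate: 1974 × 3/16 = 370.125
  yellow: 1974 × 4/16 = 493.5
χ² = Σ (O − E)² / E
  black: (1200 − 1110.375)² / 1110.375 = 7.2342
  chocolate: (352 − 370.125)² / 370.125 = 0.8876
  yellow: (422 − 493.5)² / 493.5 = 10.3592
χ² = 7.2342 + 0.8876 + 10.3592 = 18.481
Degrees of freedom = 3 − 1 = 2; critical value at α = 0.05 is 5.991.
Since 18.481 > 5.991, we reject the null hypothesis — the data do not fit the 9:3:4 ratio.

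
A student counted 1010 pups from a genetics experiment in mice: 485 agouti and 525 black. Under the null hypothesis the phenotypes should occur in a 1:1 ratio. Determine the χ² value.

Expected counts for N = 1010 under a 1:1 ratio (total parts = 2):
  agouti: 1010 × 1/2 = 505
  black: 1010 × 1/2 = 505
χ² = Σ (O − E)² / E
  agouti: (485 − 505)² / 505 = 0.7921
  black: (525 − 505)² / 505 = 0.7921
χ² = 0.7921 + 0.7921 = 1.5842 ≈ 1.584

1.584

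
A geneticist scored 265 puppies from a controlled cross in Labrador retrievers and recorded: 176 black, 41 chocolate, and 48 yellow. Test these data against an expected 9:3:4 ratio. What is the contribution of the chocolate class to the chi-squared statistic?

The 9:3:4 ratio has 16 parts, so with N = 265 the expected counts are:
  black: 265 × 9/16 = 149.0625
  chocolate: 265 × 3/16 = 49.6875
  yellow: 265 × 4/16 = 66.25
Contribution of chocolate: (41 − 49.6875)² / 49.6875 = 1.5189

1.519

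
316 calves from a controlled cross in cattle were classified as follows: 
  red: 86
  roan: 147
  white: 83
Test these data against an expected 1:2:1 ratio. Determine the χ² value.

1.589

Expected counts for N = 316 under a 1:2:1 ratio (total parts = 4):
  red: 316 × 1/4 = 79
  roan: 316 × 2/4 = 158
  white: 316 × 1/4 = 79
χ² = Σ (O − E)² / E
  red: (86 − 79)² / 79 = 0.6203
  roan: (147 − 158)² / 158 = 0.7658
  white: (83 − 79)² / 79 = 0.2025
χ² = 0.6203 + 0.7658 + 0.2025 = 1.5886 ≈ 1.589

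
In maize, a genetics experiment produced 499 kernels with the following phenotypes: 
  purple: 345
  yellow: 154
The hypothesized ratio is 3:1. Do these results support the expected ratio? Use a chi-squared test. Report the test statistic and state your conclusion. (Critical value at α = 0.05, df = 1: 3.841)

9.144; not consistent

Under the 3:1 hypothesis (Σ ratio = 4, N = 499):
  purple: 499 × 3/4 = 374.25
  yellow: 499 × 1/4 = 124.75
χ² = Σ (O − E)² / E
  purple: (345 − 374.25)² / 374.25 = 2.2861
  yellow: (154 − 124.75)² / 124.75 = 6.8582
χ² = 2.2861 + 6.8582 = 9.1443 ≈ 9.144
Degrees of freedom = 2 − 1 = 1; critical value at α = 0.05 is 3.841.
Since 9.144 > 3.841, we reject the null hypothesis — the data do not fit the 3:1 ratio.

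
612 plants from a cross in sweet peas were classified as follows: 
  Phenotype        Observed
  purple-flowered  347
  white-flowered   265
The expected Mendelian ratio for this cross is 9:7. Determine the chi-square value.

Under the 9:7 hypothesis (Σ ratio = 16, N = 612):
  purple-flowered: 612 × 9/16 = 344.25
  white-flowered: 612 × 7/16 = 267.75
χ² = Σ (O − E)² / E
  purple-flowered: (347 − 344.25)² / 344.25 = 0.0220
  white-flowered: (265 − 267.75)² / 267.75 = 0.0282
χ² = 0.0220 + 0.0282 = 0.0502 ≈ 0.050

0.050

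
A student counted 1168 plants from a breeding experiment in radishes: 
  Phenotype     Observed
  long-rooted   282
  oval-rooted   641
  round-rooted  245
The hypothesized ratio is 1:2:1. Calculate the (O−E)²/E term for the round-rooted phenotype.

Total ratio parts = 4. Expected numbers out of 1168:
  long-rooted: 1168 × 1/4 = 292
  oval-rooted: 1168 × 2/4 = 584
  round-rooted: 1168 × 1/4 = 292
Contribution of round-rooted: (245 − 292)² / 292 = 7.5651

7.565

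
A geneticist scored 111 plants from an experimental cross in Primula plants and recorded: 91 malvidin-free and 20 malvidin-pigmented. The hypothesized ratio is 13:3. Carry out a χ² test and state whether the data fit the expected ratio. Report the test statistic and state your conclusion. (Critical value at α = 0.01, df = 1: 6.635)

Total ratio parts = 16. Expected numbers out of 111:
  malvidin-free: 111 × 13/16 = 90.1875
  malvidin-pigmented: 111 × 3/16 = 20.8125
χ² = Σ (O − E)² / E
  malvidin-free: (91 − 90.1875)² / 90.1875 = 0.0073
  malvidin-pigmented: (20 − 20.8125)² / 20.8125 = 0.0317
χ² = 0.0073 + 0.0317 = 0.039
Degrees of freedom = 2 − 1 = 1; critical value at α = 0.01 is 6.635.
Since 0.039 < 6.635, we fail to reject the null hypothesis — the data are consistent with the 13:3 ratio.

0.039; consistent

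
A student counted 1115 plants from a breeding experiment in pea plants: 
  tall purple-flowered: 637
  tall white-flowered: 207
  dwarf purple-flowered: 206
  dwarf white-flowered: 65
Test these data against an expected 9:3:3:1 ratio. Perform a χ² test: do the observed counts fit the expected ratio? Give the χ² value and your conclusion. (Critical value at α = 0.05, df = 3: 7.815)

Under the 9:3:3:1 hypothesis (Σ ratio = 16, N = 1115):
  tall purple-flowered: 1115 × 9/16 = 627.1875
  tall white-flowered: 1115 × 3/16 = 209.0625
  dwarf purple-flowered: 1115 × 3/16 = 209.0625
  dwarf white-flowered: 1115 × 1/16 = 69.6875
χ² = Σ (O − E)² / E
  tall purple-flowered: (637 − 627.1875)² / 627.1875 = 0.1535
  tall white-flowered: (207 − 209.0625)² / 209.0625 = 0.0203
  dwarf purple-flowered: (206 − 209.0625)² / 209.0625 = 0.0449
  dwarf white-flowered: (65 − 69.6875)² / 69.6875 = 0.3153
χ² = 0.1535 + 0.0203 + 0.0449 + 0.3153 = 0.534
Degrees of freedom = 4 − 1 = 3; critical value at α = 0.05 is 7.815.
Since 0.534 < 7.815, we fail to reject the null hypothesis — the data are consistent with the 9:3:3:1 ratio.

0.534; consistent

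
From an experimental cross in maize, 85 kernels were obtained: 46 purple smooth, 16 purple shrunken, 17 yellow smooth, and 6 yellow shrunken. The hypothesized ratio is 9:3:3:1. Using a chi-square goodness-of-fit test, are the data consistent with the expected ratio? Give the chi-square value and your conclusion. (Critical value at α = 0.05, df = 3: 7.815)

The 9:3:3:1 ratio has 16 parts, so with N = 85 the expected counts are:
  purple smooth: 85 × 9/16 = 47.8125
  purple shrunken: 85 × 3/16 = 15.9375
  yellow smooth: 85 × 3/16 = 15.9375
  yellow shrunken: 85 × 1/16 = 5.3125
χ² = Σ (O − E)² / E
  purple smooth: (46 − 47.8125)² / 47.8125 = 0.0687
  purple shrunken: (16 − 15.9375)² / 15.9375 = 0.0002
  yellow smooth: (17 − 15.9375)² / 15.9375 = 0.0708
  yellow shrunken: (6 − 5.3125)² / 5.3125 = 0.0890
χ² = 0.0687 + 0.0002 + 0.0708 + 0.0890 = 0.2287 ≈ 0.229
Degrees of freedom = 4 − 1 = 3; critical value at α = 0.05 is 7.815.
Since 0.229 < 7.815, we fail to reject the null hypothesis — the data are consistent with the 9:3:3:1 ratio.

0.229; consistent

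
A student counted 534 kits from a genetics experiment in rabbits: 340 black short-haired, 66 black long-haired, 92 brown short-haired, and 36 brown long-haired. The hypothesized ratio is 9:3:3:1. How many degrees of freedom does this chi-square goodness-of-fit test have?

A goodness-of-fit test with 4 phenotype classes has df = 4 − 1 = 3.

3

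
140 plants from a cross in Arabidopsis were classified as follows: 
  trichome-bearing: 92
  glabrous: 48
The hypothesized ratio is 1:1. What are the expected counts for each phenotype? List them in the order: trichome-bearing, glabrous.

Expected counts for N = 140 under a 1:1 ratio (total parts = 2):
  trichome-bearing: 140 × 1/2 = 70
  glabrous: 140 × 1/2 = 70

70, 70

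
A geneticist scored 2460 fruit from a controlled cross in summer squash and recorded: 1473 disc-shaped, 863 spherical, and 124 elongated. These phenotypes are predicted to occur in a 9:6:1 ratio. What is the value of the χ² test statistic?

Expected counts for N = 2460 under a 9:6:1 ratio (total parts = 16):
  disc-shaped: 2460 × 9/16 = 1383.75
  spherical: 2460 × 6/16 = 922.5
  elongated: 2460 × 1/16 = 153.75
χ² = Σ (O − E)² / E
  disc-shaped: (1473 − 1383.75)² / 1383.75 = 5.7565
  spherical: (863 − 922.5)² / 922.5 = 3.8377
  elongated: (124 − 153.75)² / 153.75 = 5.7565
χ² = 5.7565 + 3.8377 + 5.7565 = 15.3507 ≈ 15.351

15.351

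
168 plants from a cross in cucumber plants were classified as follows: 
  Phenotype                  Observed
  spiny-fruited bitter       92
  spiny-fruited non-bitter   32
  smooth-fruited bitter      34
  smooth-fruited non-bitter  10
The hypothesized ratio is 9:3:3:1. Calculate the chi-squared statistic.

0.296

Total ratio parts = 16. Expected numbers out of 168:
  spiny-fruited bitter: 168 × 9/16 = 94.5
  spiny-fruited non-bitter: 168 × 3/16 = 31.5
  smooth-fruited bitter: 168 × 3/16 = 31.5
  smooth-fruited non-bitter: 168 × 1/16 = 10.5
χ² = Σ (O − E)² / E
  spiny-fruited bitter: (92 − 94.5)² / 94.5 = 0.0661
  spiny-fruited non-bitter: (32 − 31.5)² / 31.5 = 0.0079
  smooth-fruited bitter: (34 − 31.5)² / 31.5 = 0.1984
  smooth-fruited non-bitter: (10 − 10.5)² / 10.5 = 0.0238
χ² = 0.0661 + 0.0079 + 0.1984 + 0.0238 = 0.2962 ≈ 0.296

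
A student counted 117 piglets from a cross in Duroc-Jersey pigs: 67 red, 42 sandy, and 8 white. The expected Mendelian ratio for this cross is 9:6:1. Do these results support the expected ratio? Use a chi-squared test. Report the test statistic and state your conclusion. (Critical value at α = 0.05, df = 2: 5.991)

Expected counts for N = 117 under a 9:6:1 ratio (total parts = 16):
  red: 117 × 9/16 = 65.8125
  sandy: 117 × 6/16 = 43.875
  white: 117 × 1/16 = 7.3125
χ² = Σ (O − E)² / E
  red: (67 − 65.8125)² / 65.8125 = 0.0214
  sandy: (42 − 43.875)² / 43.875 = 0.0801
  white: (8 − 7.3125)² / 7.3125 = 0.0646
χ² = 0.0214 + 0.0801 + 0.0646 = 0.1661 ≈ 0.166
Degrees of freedom = 3 − 1 = 2; critical value at α = 0.05 is 5.991.
Since 0.166 < 5.991, we fail to reject the null hypothesis — the data are consistent with the 9:6:1 ratio.

0.166; consistent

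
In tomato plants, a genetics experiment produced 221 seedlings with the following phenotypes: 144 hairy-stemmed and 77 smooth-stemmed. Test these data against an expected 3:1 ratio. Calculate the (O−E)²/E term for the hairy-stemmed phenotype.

2.854

The 3:1 ratio has 4 parts, so with N = 221 the expected counts are:
  hairy-stemmed: 221 × 3/4 = 165.75
  smooth-stemmed: 221 × 1/4 = 55.25
Contribution of hairy-stemmed: (144 − 165.75)² / 165.75 = 2.8541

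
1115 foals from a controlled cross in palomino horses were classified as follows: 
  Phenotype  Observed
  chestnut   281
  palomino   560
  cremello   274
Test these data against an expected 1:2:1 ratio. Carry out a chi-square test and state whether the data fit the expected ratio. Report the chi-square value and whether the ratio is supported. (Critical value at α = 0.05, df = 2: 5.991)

0.110; consistent

Under the 1:2:1 hypothesis (Σ ratio = 4, N = 1115):
  chestnut: 1115 × 1/4 = 278.75
  palomino: 1115 × 2/4 = 557.5
  cremello: 1115 × 1/4 = 278.75
χ² = Σ (O − E)² / E
  chestnut: (281 − 278.75)² / 278.75 = 0.0182
  palomino: (560 − 557.5)² / 557.5 = 0.0112
  cremello: (274 − 278.75)² / 278.75 = 0.0809
χ² = 0.0182 + 0.0112 + 0.0809 = 0.1103 ≈ 0.110
Degrees of freedom = 3 − 1 = 2; critical value at α = 0.05 is 5.991.
Since 0.110 < 5.991, we fail to reject the null hypothesis — the data are consistent with the 1:2:1 ratio.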